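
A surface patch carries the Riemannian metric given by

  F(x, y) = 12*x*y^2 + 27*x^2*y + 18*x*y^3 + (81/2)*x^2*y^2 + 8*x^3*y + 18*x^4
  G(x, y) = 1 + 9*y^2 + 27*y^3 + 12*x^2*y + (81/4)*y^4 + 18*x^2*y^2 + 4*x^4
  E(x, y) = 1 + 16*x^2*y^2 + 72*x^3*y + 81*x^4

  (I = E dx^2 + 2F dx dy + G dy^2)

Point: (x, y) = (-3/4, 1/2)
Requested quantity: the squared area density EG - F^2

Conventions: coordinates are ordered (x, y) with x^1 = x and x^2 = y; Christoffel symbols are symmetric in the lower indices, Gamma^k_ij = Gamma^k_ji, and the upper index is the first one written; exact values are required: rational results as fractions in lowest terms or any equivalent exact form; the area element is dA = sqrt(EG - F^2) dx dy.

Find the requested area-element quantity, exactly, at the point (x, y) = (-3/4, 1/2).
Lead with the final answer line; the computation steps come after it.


Answer: EG - F^2 = 7105/256

E = 3505/256, F = 855/64, G = 241/16; EG - F^2 = 7105/256


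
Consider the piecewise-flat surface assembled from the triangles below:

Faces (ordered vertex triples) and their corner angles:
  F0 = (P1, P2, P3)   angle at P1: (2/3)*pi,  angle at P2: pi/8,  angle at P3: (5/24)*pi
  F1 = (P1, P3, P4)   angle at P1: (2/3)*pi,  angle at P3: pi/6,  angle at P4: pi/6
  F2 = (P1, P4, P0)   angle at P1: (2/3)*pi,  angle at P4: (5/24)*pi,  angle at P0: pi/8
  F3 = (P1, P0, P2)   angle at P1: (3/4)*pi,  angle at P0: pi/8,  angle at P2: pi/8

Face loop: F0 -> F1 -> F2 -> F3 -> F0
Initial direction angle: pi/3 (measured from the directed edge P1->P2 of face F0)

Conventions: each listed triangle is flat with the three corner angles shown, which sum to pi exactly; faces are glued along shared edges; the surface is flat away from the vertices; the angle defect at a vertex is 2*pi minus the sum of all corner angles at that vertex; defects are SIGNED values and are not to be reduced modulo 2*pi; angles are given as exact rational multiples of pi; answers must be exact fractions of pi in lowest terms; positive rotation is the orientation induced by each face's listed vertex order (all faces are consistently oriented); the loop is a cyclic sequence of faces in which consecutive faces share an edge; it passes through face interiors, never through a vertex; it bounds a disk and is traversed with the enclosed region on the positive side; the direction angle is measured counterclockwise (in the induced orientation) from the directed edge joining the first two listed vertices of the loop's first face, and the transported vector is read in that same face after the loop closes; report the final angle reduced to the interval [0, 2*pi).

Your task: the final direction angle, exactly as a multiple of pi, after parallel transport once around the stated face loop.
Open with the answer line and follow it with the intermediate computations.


Answer: final direction angle = (19/12)*pi

enclosed vertex P1: corner angles sum to (11/4)*pi, defect = 2*pi - (11/4)*pi = (-3/4)*pi
the rotation equals the total enclosed defect, so the final angle is initial + defects (mod 2*pi)
final angle = pi/3 - (3/4)*pi = (19/12)*pi (mod 2*pi)


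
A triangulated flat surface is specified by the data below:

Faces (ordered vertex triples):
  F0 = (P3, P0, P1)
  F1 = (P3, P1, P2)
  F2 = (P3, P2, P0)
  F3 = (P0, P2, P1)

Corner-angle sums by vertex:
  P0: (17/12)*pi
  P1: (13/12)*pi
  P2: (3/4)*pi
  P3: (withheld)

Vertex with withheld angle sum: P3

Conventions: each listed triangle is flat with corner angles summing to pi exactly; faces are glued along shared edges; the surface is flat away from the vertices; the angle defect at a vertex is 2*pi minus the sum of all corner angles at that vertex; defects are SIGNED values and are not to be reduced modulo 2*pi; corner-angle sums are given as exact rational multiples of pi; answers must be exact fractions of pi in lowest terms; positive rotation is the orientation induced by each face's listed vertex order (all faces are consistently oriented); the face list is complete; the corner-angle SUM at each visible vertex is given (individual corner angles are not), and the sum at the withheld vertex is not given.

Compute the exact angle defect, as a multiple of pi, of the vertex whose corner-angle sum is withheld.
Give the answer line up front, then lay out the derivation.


Answer: defect(P3) = (5/4)*pi

V = 4, E = 6, F = 4; chi = V - E + F = 2
Gauss-Bonnet: total defect = 2*pi*chi = 4*pi; visible defects sum to (11/4)*pi


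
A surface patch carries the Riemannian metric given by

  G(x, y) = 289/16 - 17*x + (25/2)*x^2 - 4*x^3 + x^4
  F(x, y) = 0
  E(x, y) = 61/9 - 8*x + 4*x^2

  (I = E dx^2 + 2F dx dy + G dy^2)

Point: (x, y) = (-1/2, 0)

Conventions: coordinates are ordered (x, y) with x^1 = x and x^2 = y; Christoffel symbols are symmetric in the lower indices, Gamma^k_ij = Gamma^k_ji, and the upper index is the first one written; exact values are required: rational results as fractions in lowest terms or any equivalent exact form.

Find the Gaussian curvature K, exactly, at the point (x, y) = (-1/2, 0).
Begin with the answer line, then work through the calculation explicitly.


Answer: K = -225/30899

E = 106/9, F = 0, G = 121/4, EG - F^2 = 6413/18 at the point
E_x = -12, E_y = 0, F_x = 0, F_y = 0, G_x = -33, G_y = 0
E_yy = 0, F_xy = 0, G_xx = 40
Evaluate Brioschi's two determinant matrices M1, M2 and divide by (EG - F^2)^2.
M1 = [[-E_yy/2 + F_xy - G_xx/2, E_x/2, F_x - E_y/2], [F_y - G_x/2, E, F], [G_y/2, F, G]] = [[-20, -6, 0], [33/2, 106/9, 0], [0, 0, 121/4]]; det M1 = -148709/36
M2 = [[0, E_y/2, G_x/2], [E_y/2, E, F], [G_x/2, F, G]] = [[0, 0, -33/2], [0, 106/9, 0], [-33/2, 0, 121/4]]; det M2 = -6413/2
det M1 - det M2 = -33275/36; K = -33275/36 / (6413/18)^2 = -225/30899


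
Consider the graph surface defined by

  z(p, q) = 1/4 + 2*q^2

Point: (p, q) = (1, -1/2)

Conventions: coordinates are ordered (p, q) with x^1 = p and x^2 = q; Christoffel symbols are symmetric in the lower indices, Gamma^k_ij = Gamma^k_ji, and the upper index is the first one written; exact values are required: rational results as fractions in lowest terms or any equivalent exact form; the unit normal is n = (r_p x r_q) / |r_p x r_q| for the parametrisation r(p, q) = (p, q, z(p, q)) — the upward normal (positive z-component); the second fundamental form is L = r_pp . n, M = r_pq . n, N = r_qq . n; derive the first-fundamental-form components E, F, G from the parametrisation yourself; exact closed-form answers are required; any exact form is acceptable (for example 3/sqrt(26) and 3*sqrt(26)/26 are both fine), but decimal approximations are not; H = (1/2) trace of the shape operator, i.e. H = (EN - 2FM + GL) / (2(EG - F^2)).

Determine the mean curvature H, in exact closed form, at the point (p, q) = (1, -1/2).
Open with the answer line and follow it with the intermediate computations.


Answer: H = 2*sqrt(5)/25

z_p = 0, z_q = -2, z_pp = 0, z_pq = 0, z_qq = 4
E = 1, F = 0, G = 5; answer radicand W^2 = 5
unnormalised second-form numerators: l = 0, m = 0, n = 4; L = l/sqrt(5), and similarly M = m/sqrt(W^2), N = n/sqrt(W^2)
H = (E*n - 2*F*m + G*l) / (2*(EG - F^2)*sqrt(W^2)); E*n - 2*F*m + G*l = 4, EG - F^2 = 5, so H = (2/5)/sqrt(5)


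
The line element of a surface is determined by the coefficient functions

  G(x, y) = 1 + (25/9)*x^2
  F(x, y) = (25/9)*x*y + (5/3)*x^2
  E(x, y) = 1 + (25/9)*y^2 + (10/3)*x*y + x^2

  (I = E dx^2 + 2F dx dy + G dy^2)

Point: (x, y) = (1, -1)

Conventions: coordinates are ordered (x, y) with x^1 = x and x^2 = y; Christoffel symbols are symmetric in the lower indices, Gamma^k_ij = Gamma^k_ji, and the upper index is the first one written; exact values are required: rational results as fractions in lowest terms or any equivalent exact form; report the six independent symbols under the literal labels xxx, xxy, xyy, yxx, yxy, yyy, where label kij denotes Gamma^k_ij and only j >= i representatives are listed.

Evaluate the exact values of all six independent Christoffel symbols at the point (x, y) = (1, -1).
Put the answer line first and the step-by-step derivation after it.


Answer: Gamma_xxx = -3/19, Gamma_xxy = -5/19, Gamma_xyy = 0, Gamma_yxx = 15/38, Gamma_yxy = 25/38, Gamma_yyy = 0

E = 13/9, F = -10/9, G = 34/9 at the point
E_x = -4/3, E_y = -20/9, F_x = 5/9, F_y = 25/9, G_x = 50/9, G_y = 0
EG - F^2 = 38/9;  g^inv = (9/38) * [[34/9, 10/9], [10/9, 13/9]]
first-kind symbols [ij,l] = (1/2)(d_i g_jl + d_j g_il - d_l g_ij): [xx,x] = E_x/2 = -2/3, [xx,y] = F_x - E_y/2 = 5/3, [xy,x] = E_y/2 = -10/9, [xy,y] = G_x/2 = 25/9, [yy,x] = F_y - G_x/2 = 0, [yy,y] = G_y/2 = 0
Gamma^x_ij = (G*[ij,x] - F*[ij,y])/(EG - F^2), Gamma^y_ij = (E*[ij,y] - F*[ij,x])/(EG - F^2)


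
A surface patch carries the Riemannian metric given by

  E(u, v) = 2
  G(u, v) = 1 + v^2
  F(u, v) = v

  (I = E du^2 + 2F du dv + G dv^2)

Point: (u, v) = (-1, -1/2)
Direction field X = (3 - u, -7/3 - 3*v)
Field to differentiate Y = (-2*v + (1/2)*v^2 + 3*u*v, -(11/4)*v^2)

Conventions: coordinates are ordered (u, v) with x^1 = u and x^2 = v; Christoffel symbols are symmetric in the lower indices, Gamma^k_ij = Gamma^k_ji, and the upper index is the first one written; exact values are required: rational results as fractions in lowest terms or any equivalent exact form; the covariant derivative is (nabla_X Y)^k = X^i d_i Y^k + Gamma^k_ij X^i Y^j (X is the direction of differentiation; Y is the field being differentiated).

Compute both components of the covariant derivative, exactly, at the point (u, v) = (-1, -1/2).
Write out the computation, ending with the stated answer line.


E = 2, F = -1/2, G = 5/4 at the point
E_u = 0, E_v = 0, F_u = 0, F_v = 1, G_u = 0, G_v = -1
EG - F^2 = 9/4;  g^inv = (4/9) * [[5/4, 1/2], [1/2, 2]]
first-kind symbols [ij,l] = (1/2)(d_i g_jl + d_j g_il - d_l g_ij): [uu,u] = E_u/2 = 0, [uu,v] = F_u - E_v/2 = 0, [uv,u] = E_v/2 = 0, [uv,v] = G_u/2 = 0, [vv,u] = F_v - G_u/2 = 1, [vv,v] = G_v/2 = -1/2
Gamma^u_ij = (G*[ij,u] - F*[ij,v])/(EG - F^2), Gamma^v_ij = (E*[ij,v] - F*[ij,u])/(EG - F^2)
Gamma_uuu = 0, Gamma_uuv = 0, Gamma_uvv = 4/9, Gamma_vuu = 0, Gamma_vuv = 0, Gamma_vvv = -2/9
X = (4, -5/6), Y = (21/8, -11/16) at the point

Answer: (nabla_X Y)^u = -251/216, (nabla_X Y)^v = -1045/432


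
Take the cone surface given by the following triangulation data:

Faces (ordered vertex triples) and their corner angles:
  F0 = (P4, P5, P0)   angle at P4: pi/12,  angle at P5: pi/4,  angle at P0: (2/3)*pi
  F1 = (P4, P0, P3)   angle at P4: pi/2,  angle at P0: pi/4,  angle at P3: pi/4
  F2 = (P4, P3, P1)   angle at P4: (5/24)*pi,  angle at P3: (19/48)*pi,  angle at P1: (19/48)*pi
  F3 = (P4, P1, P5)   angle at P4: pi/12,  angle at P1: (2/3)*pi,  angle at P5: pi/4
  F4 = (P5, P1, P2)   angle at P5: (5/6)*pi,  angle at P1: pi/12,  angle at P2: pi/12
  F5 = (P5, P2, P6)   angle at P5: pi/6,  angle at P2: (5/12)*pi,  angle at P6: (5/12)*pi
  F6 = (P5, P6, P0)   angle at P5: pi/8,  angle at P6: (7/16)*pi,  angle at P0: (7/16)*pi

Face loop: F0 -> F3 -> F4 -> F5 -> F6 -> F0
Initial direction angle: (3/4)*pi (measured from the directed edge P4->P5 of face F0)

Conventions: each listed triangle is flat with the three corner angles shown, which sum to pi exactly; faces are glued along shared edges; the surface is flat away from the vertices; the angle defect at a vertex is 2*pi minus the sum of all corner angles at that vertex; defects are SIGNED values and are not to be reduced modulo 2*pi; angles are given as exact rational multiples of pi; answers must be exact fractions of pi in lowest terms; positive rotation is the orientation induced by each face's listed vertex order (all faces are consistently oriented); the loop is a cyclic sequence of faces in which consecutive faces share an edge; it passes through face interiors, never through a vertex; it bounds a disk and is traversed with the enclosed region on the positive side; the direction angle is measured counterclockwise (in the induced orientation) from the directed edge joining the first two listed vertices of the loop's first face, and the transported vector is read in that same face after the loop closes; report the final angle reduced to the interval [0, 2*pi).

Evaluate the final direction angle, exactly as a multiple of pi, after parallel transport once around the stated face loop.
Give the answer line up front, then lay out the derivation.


Answer: final direction angle = (9/8)*pi

enclosed vertex P5: corner angles sum to (13/8)*pi, defect = 2*pi - (13/8)*pi = (3/8)*pi
by Gauss-Bonnet the loop rotates the vector by the enclosed defect sum (positive orientation, mod 2*pi)
final angle = (3/4)*pi + (3/8)*pi = (9/8)*pi (mod 2*pi)


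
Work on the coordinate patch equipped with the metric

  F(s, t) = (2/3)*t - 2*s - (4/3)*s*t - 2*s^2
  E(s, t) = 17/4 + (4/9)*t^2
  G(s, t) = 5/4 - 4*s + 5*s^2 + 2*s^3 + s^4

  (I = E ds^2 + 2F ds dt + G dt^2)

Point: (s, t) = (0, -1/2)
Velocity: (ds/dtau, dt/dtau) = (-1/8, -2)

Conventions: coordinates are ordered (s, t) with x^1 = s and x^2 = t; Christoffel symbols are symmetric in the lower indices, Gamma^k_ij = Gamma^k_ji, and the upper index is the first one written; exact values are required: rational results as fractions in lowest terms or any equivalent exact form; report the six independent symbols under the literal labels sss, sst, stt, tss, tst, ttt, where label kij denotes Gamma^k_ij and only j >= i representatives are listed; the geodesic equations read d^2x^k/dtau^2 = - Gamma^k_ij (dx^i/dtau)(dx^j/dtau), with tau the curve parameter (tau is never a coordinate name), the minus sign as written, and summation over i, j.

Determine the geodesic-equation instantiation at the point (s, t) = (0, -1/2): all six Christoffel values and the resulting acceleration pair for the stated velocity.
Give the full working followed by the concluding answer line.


E = 157/36, F = -1/3, G = 5/4 at the point
E_s = 0, E_t = -4/9, F_s = -4/3, F_t = 2/3, G_s = -4, G_t = 0
EG - F^2 = 769/144;  g^inv = (144/769) * [[5/4, 1/3], [1/3, 157/36]]
first-kind symbols [ij,l] = (1/2)(d_i g_jl + d_j g_il - d_l g_ij): [ss,s] = E_s/2 = 0, [ss,t] = F_s - E_t/2 = -10/9, [st,s] = E_t/2 = -2/9, [st,t] = G_s/2 = -2, [tt,s] = F_t - G_s/2 = 8/3, [tt,t] = G_t/2 = 0
Gamma^s_ij = (G*[ij,s] - F*[ij,t])/(EG - F^2), Gamma^t_ij = (E*[ij,t] - F*[ij,s])/(EG - F^2)
Gamma_sss = -160/2307, Gamma_sst = -136/769, Gamma_stt = 480/769, Gamma_tss = -6280/6921, Gamma_tst = -3800/2307, Gamma_ttt = 128/769
d^2s/dtau^2 = -(Gamma_sss*(-1/8)^2 + 2*Gamma_sst*(-1/8)*(-2) + Gamma_stt*(-2)^2) = -11107/4614
d^2t/dtau^2 = -(Gamma_tss*(-1/8)^2 + 2*Gamma_tst*(-1/8)*(-2) + Gamma_ttt*(-2)^2) = 9521/55368

Answer: Gamma_sss = -160/2307, Gamma_sst = -136/769, Gamma_stt = 480/769, Gamma_tss = -6280/6921, Gamma_tst = -3800/2307, Gamma_ttt = 128/769; accelerations (d^2s/dtau^2, d^2t/dtau^2) = (-11107/4614, 9521/55368)


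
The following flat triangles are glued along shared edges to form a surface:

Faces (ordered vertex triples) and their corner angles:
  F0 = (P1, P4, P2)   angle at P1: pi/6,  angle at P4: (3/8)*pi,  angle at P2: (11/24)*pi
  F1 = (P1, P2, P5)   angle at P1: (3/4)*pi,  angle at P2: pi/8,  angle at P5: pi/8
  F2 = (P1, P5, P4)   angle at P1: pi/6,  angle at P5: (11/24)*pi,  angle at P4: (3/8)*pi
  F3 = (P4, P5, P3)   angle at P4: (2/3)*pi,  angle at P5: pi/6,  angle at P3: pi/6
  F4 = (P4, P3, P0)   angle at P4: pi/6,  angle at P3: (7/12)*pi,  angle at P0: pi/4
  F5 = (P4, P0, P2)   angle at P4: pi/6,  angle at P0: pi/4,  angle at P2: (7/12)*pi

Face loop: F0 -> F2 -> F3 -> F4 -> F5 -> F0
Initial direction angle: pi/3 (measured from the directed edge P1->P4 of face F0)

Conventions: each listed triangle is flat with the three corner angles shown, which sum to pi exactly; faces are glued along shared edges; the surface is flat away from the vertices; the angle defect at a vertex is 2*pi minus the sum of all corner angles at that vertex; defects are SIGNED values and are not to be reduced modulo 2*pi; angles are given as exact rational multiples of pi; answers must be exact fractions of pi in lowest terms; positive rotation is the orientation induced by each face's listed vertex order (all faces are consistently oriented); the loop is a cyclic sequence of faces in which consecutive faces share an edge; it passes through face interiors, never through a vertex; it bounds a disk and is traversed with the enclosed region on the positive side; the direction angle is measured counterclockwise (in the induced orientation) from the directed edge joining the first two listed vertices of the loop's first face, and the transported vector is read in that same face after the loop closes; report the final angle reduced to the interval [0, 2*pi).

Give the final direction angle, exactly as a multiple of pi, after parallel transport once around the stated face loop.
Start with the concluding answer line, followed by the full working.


Answer: final direction angle = (7/12)*pi

enclosed vertex P4: corner angles sum to (7/4)*pi, defect = 2*pi - (7/4)*pi = pi/4
the final direction is the initial angle plus the enclosed defects, taken mod 2*pi in the induced orientation
final angle = pi/3 + pi/4 = (7/12)*pi (mod 2*pi)


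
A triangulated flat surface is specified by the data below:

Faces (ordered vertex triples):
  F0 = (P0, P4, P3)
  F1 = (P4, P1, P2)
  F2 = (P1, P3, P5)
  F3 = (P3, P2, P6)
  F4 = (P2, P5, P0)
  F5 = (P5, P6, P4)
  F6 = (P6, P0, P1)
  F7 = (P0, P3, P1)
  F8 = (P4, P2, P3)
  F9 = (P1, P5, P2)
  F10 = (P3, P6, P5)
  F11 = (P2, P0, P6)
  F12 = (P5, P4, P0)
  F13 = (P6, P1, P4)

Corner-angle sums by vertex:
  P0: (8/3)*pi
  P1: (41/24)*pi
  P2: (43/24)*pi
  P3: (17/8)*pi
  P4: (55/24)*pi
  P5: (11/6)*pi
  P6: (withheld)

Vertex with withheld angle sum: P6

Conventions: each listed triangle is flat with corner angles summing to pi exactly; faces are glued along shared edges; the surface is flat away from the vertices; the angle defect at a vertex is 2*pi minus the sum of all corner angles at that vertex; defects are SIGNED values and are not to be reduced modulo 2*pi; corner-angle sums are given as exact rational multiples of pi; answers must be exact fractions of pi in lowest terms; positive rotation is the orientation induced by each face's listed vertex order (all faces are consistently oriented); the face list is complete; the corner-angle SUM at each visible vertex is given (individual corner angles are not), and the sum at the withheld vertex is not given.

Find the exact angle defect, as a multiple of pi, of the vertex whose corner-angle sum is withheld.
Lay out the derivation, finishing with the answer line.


V = 7, E = 21, F = 14; chi = V - E + F = 0
Gauss-Bonnet: total defect = 2*pi*chi = 0; visible defects sum to (-5/12)*pi

Answer: defect(P6) = (5/12)*pi


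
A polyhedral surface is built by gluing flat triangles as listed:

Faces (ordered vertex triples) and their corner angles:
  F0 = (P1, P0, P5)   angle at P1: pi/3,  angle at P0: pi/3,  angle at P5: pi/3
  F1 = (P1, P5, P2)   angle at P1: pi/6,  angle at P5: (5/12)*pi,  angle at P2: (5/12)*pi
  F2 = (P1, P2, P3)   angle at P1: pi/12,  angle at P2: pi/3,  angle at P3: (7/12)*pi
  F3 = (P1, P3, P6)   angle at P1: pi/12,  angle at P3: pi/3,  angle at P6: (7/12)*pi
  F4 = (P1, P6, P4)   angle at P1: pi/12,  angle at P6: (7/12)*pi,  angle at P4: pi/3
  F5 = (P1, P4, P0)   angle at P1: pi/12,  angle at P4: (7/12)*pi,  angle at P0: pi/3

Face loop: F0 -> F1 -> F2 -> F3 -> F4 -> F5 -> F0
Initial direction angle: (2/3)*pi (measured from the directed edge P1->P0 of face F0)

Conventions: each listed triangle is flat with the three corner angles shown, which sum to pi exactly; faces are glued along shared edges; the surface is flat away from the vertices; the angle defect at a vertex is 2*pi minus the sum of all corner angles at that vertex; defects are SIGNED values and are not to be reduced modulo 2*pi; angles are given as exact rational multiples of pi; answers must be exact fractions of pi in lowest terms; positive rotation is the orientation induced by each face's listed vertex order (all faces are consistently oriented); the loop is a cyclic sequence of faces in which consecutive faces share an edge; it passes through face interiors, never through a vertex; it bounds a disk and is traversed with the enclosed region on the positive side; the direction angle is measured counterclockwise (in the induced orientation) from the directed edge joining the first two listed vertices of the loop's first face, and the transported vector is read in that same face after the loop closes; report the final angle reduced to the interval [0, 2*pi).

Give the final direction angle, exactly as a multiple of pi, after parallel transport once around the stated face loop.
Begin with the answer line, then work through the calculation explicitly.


Answer: final direction angle = (11/6)*pi

enclosed vertex P1: corner angles sum to (5/6)*pi, defect = 2*pi - (5/6)*pi = (7/6)*pi
final direction = starting direction + enclosed defect total, reduced mod 2*pi (induced orientation)
final angle = (2/3)*pi + (7/6)*pi = (11/6)*pi (mod 2*pi)


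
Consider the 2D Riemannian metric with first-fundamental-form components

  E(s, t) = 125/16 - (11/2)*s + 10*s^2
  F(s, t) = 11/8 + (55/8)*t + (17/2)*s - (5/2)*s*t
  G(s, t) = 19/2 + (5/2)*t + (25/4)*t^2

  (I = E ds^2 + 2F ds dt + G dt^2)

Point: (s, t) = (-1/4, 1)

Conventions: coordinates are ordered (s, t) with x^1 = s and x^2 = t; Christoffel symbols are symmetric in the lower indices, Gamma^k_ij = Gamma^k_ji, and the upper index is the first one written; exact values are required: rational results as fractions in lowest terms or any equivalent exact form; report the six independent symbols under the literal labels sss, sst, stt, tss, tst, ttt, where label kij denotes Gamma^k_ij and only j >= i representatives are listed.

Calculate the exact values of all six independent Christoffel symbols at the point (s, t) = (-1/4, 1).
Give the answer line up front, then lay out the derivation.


Answer: Gamma_sss = -8724/8545, Gamma_sst = 0, Gamma_stt = 1104/1709, Gamma_tss = 6036/8545, Gamma_tst = 0, Gamma_ttt = 294/1709

E = 157/16, F = 27/4, G = 73/4 at the point
E_s = -21/2, E_t = 0, F_s = 6, F_t = 15/2, G_s = 0, G_t = 15
EG - F^2 = 8545/64;  g^inv = (64/8545) * [[73/4, -27/4], [-27/4, 157/16]]
first-kind symbols [ij,l] = (1/2)(d_i g_jl + d_j g_il - d_l g_ij): [ss,s] = E_s/2 = -21/4, [ss,t] = F_s - E_t/2 = 6, [st,s] = E_t/2 = 0, [st,t] = G_s/2 = 0, [tt,s] = F_t - G_s/2 = 15/2, [tt,t] = G_t/2 = 15/2
Gamma^s_ij = (G*[ij,s] - F*[ij,t])/(EG - F^2), Gamma^t_ij = (E*[ij,t] - F*[ij,s])/(EG - F^2)


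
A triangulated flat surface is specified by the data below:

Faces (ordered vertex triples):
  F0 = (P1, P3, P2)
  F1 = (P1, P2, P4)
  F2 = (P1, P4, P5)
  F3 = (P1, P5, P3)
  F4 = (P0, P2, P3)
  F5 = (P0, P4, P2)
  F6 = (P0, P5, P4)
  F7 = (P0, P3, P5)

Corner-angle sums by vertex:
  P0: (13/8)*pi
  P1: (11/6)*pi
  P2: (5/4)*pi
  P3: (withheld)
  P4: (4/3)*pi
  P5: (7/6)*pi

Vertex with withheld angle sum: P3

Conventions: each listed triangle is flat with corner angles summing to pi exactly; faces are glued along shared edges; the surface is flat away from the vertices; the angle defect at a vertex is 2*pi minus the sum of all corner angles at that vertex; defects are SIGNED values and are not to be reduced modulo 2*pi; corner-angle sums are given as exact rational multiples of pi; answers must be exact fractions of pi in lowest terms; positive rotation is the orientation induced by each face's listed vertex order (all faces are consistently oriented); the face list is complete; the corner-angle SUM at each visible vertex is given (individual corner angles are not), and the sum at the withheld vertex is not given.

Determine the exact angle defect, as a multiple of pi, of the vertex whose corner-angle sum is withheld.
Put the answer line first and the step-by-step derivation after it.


Answer: defect(P3) = (29/24)*pi

V = 6, E = 12, F = 8; chi = V - E + F = 2
Gauss-Bonnet: total defect = 2*pi*chi = 4*pi; visible defects sum to (67/24)*pi


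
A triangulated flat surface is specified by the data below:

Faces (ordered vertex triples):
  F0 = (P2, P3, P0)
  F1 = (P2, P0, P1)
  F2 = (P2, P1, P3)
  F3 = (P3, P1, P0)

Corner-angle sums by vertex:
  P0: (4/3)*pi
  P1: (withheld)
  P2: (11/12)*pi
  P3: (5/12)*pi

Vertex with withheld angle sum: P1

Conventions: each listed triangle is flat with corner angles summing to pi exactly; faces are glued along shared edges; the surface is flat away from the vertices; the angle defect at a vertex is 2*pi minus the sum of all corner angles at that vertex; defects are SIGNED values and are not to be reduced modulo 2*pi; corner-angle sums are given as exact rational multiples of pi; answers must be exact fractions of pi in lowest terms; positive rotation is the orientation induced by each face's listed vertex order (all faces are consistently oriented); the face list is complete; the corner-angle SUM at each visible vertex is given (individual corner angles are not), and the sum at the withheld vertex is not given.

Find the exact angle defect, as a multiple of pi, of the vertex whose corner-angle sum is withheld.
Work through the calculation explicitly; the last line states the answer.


V = 4, E = 6, F = 4; chi = V - E + F = 2
Gauss-Bonnet: total defect = 2*pi*chi = 4*pi; visible defects sum to (10/3)*pi

Answer: defect(P1) = (2/3)*pi


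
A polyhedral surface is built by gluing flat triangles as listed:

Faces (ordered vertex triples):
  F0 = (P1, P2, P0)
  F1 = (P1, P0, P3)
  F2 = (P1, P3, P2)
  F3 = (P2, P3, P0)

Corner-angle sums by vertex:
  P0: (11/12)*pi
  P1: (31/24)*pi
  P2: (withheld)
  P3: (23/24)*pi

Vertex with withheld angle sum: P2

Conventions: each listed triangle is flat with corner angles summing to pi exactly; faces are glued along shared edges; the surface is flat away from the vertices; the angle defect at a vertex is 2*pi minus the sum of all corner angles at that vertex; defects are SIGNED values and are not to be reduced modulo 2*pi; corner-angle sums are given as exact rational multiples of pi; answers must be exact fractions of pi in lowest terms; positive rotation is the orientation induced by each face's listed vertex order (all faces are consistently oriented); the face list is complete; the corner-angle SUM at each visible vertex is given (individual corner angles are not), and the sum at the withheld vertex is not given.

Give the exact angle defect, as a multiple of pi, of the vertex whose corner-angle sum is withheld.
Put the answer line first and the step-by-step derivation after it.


Answer: defect(P2) = (7/6)*pi

V = 4, E = 6, F = 4; chi = V - E + F = 2
Gauss-Bonnet: total defect = 2*pi*chi = 4*pi; visible defects sum to (17/6)*pi


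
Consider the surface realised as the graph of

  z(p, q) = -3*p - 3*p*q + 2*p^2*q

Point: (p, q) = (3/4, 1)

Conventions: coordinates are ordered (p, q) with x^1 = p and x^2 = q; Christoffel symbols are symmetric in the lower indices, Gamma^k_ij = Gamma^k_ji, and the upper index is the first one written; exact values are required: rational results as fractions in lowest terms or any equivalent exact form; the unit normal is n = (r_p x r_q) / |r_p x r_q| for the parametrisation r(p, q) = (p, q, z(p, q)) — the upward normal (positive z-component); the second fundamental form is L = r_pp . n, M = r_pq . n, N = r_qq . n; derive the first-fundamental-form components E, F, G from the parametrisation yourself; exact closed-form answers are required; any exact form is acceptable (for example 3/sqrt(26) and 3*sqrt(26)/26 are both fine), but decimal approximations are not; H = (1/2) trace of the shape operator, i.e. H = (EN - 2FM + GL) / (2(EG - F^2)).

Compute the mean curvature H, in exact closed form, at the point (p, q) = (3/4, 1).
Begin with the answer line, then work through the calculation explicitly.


Answer: H = 2320*sqrt(721)/519841

z_p = -3, z_q = -9/8, z_pp = 4, z_pq = 0, z_qq = 0
E = 10, F = 27/8, G = 145/64; answer radicand W^2 = 721/64
unnormalised second-form numerators: l = 4, m = 0, n = 0; L = l/sqrt(721/64), and similarly M = m/sqrt(W^2), N = n/sqrt(W^2)
H = (E*n - 2*F*m + G*l) / (2*(EG - F^2)*sqrt(W^2)); E*n - 2*F*m + G*l = 145/16, EG - F^2 = 721/64, so H = (290/721)/sqrt(721/64)


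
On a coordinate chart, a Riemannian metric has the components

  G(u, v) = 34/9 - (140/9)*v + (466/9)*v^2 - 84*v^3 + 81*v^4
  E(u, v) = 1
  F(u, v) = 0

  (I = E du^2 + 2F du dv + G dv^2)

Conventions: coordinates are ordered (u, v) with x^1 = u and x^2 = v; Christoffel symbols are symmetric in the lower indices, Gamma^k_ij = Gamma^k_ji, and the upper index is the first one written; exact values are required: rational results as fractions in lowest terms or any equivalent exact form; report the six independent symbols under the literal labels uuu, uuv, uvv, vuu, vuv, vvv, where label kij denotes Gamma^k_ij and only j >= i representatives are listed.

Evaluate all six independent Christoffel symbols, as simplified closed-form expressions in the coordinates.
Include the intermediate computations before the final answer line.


E = 1; F = 0; G = 34/9 - (140/9)*v + (466/9)*v^2 - 84*v^3 + 81*v^4
Gamma^k_ij = (1/2) g^{kl} (d_i g_jl + d_j g_il - d_l g_ij), with g^inv = (1/(EG-F^2)) [[G, -F], [-F, E]]
first partials: E_u = 0, E_v = 0, F_u = 0, F_v = 0, G_u = 0, G_v = -140/9 + (932/9)*v - 252*v^2 + 324*v^3
D = EG - F^2 = 34/9 - (140/9)*v + (466/9)*v^2 - 84*v^3 + 81*v^4
expanded: Gamma^u_uu = (G E_u - 2F F_u + F E_v)/(2D), Gamma^u_uv = (G E_v - F G_u)/(2D), Gamma^u_vv = (2G F_v - G G_u - F G_v)/(2D), Gamma^v_uu = (2E F_u - E E_v - F E_u)/(2D), Gamma^v_uv = (E G_u - F E_v)/(2D), Gamma^v_vv = (E G_v - 2F F_v + F G_u)/(2D); substitute and cancel common factors

Answer: Gamma_uuu = 0, Gamma_uuv = 0, Gamma_uvv = 0, Gamma_vuu = 0, Gamma_vuv = 0, Gamma_vvv = (1458*v^3 - 1134*v^2 + 466*v - 70)/(729*v^4 - 756*v^3 + 466*v^2 - 140*v + 34)


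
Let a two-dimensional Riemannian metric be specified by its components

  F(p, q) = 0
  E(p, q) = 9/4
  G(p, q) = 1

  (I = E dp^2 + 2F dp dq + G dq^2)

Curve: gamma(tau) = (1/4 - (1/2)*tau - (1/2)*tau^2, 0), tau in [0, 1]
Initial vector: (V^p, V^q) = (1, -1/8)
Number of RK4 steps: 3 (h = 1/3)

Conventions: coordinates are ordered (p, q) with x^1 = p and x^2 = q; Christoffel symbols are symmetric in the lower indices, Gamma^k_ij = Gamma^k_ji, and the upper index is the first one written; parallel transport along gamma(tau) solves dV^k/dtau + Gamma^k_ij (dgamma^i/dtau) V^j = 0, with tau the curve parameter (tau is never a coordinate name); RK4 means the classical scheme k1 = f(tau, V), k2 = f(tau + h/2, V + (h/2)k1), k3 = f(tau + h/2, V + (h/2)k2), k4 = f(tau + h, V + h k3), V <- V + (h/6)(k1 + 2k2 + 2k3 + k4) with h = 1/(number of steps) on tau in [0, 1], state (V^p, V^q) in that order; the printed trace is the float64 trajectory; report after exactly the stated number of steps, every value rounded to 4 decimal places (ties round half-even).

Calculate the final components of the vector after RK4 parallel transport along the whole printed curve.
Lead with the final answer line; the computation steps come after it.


Answer: V^p = 1.0000, V^q = -0.1250

gamma'(tau) = (-1/2 - tau, 0); f(tau, V)^k = -Gamma^k_ij(gamma(tau)) gamma'^i(tau) V^j; h = 1/3; intermediate values shown to 6 dp
curve data and Christoffel symbols at the stage parameters:
  tau = 0.000000: gamma = (0.250000, 0.000000), gamma' = (-0.500000, 0.000000); Gamma_ppp = 0.000000, Gamma_ppq = 0.000000, Gamma_pqq = 0.000000, Gamma_qpp = 0.000000, Gamma_qpq = 0.000000, Gamma_qqq = 0.000000
  tau = 0.166667: gamma = (0.152778, 0.000000), gamma' = (-0.666667, 0.000000); Gamma_ppp = 0.000000, Gamma_ppq = 0.000000, Gamma_pqq = 0.000000, Gamma_qpp = 0.000000, Gamma_qpq = 0.000000, Gamma_qqq = 0.000000
  tau = 0.333333: gamma = (0.027778, 0.000000), gamma' = (-0.833333, 0.000000); Gamma_ppp = 0.000000, Gamma_ppq = 0.000000, Gamma_pqq = 0.000000, Gamma_qpp = 0.000000, Gamma_qpq = 0.000000, Gamma_qqq = 0.000000
  tau = 0.500000: gamma = (-0.125000, 0.000000), gamma' = (-1.000000, 0.000000); Gamma_ppp = 0.000000, Gamma_ppq = 0.000000, Gamma_pqq = 0.000000, Gamma_qpp = 0.000000, Gamma_qpq = 0.000000, Gamma_qqq = 0.000000
  tau = 0.666667: gamma = (-0.305556, 0.000000), gamma' = (-1.166667, 0.000000); Gamma_ppp = 0.000000, Gamma_ppq = 0.000000, Gamma_pqq = 0.000000, Gamma_qpp = 0.000000, Gamma_qpq = 0.000000, Gamma_qqq = 0.000000
  tau = 0.833333: gamma = (-0.513889, 0.000000), gamma' = (-1.333333, 0.000000); Gamma_ppp = 0.000000, Gamma_ppq = 0.000000, Gamma_pqq = 0.000000, Gamma_qpp = 0.000000, Gamma_qpq = 0.000000, Gamma_qqq = 0.000000
  tau = 1.000000: gamma = (-0.750000, 0.000000), gamma' = (-1.500000, 0.000000); Gamma_ppp = 0.000000, Gamma_ppq = 0.000000, Gamma_pqq = 0.000000, Gamma_qpp = 0.000000, Gamma_qpq = 0.000000, Gamma_qqq = 0.000000
step 0: V^p = 1.0000, V^q = -0.1250
step 1: k1 = (0.000000, 0.000000), k2 = (0.000000, 0.000000), k3 = (0.000000, 0.000000), k4 = (0.000000, 0.000000); V <- V + (h/6)(k1 + 2k2 + 2k3 + k4): V^p = 1.0000, V^q = -0.1250
step 2: k1 = (0.000000, 0.000000), k2 = (0.000000, 0.000000), k3 = (0.000000, 0.000000), k4 = (0.000000, 0.000000); V <- V + (h/6)(k1 + 2k2 + 2k3 + k4): V^p = 1.0000, V^q = -0.1250
step 3: k1 = (0.000000, 0.000000), k2 = (0.000000, 0.000000), k3 = (0.000000, 0.000000), k4 = (0.000000, 0.000000); V <- V + (h/6)(k1 + 2k2 + 2k3 + k4): V^p = 1.0000, V^q = -0.1250


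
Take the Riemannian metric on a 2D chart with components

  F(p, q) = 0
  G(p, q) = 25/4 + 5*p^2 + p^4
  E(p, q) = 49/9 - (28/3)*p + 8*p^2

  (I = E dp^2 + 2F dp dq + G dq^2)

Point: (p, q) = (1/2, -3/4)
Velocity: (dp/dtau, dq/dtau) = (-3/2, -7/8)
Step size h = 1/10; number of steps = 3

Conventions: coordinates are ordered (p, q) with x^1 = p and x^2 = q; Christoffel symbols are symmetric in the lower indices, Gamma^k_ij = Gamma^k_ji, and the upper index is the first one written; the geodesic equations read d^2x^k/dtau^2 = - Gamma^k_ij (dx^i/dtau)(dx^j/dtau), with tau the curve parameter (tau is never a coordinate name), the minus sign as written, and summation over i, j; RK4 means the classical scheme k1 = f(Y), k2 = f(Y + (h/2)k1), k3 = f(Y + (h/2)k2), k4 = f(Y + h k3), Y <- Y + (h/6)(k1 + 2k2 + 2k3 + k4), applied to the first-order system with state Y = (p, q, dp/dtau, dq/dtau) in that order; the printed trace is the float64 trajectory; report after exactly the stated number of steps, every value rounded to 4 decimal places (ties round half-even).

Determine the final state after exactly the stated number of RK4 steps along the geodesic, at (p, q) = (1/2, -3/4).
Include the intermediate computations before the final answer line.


f(Y) = (dp/dtau, dq/dtau, -Gamma^p_ij Y'^i Y'^j, -Gamma^q_ij Y'^i Y'^j) with the Gammas evaluated at the stage position; h = 0.100000; intermediate values shown to 6 dp
step 0: p = 0.5000, q = -0.7500, dp/dtau = -1.5000, dq/dtau = -0.8750
step 1:
  k1: at (p, q) = (0.500000, -0.750000), (dp/dtau, dq/dtau) = (-1.500000, -0.875000); Gamma_ppp = -0.240000, Gamma_ppq = 0.000000, Gamma_pqq = -0.990000, Gamma_qpp = 0.000000, Gamma_qpq = 0.363636, Gamma_qqq = 0.000000; k1 = (-1.500000, -0.875000, 1.297969, -0.954545)
  k2: at (p, q) = (0.425000, -0.793750), (dp/dtau, dq/dtau) = (-1.435102, -0.922727); Gamma_ppp = -0.433378, Gamma_ppq = 0.000000, Gamma_pqq = -0.779577, Gamma_qpp = 0.000000, Gamma_qpq = 0.317090, Gamma_qqq = 0.000000; k2 = (-1.435102, -0.922727, 1.556301, -0.839786)
  k3: at (p, q) = (0.428245, -0.796136), (dp/dtau, dq/dtau) = (-1.422185, -0.916989); Gamma_ppp = -0.425681, Gamma_ppq = 0.000000, Gamma_pqq = -0.788536, Gamma_qpp = 0.000000, Gamma_qpq = 0.319182, Gamma_qqq = 0.000000; k3 = (-1.422185, -0.916989, 1.524042, -0.832508)
  k4: at (p, q) = (0.357782, -0.841699), (dp/dtau, dq/dtau) = (-1.347596, -0.958251); Gamma_ppp = -0.576636, Gamma_ppq = 0.000000, Gamma_pqq = -0.600952, Gamma_qpp = 0.000000, Gamma_qpq = 0.272283, Gamma_qqq = 0.000000; k4 = (-1.347596, -0.958251, 1.598999, -0.703218)
  Y <- Y + (h/6)(k1 + 2k2 + 2k3 + k4): p = 0.3573, q = -0.8419, dp/dtau = -1.3490, dq/dtau = -0.9584
step 2:
  k1: at (p, q) = (0.357297, -0.841878), (dp/dtau, dq/dtau) = (-1.349039, -0.958373); Gamma_ppp = -0.577551, Gamma_ppq = 0.000000, Gamma_pqq = -0.599724, Gamma_qpp = 0.000000, Gamma_qpq = 0.271951, Gamma_qqq = 0.000000; k1 = (-1.349039, -0.958373, 1.601922, -0.703200)
  k2: at (p, q) = (0.289845, -0.889797), (dp/dtau, dq/dtau) = (-1.268943, -0.993533); Gamma_ppp = -0.688272, Gamma_ppq = 0.000000, Gamma_pqq = -0.439107, Gamma_qpp = 0.000000, Gamma_qpq = 0.224338, Gamma_qqq = 0.000000; k2 = (-1.268943, -0.993533, 1.541712, -0.565661)
  k3: at (p, q) = (0.293850, -0.891555), (dp/dtau, dq/dtau) = (-1.271954, -0.986656); Gamma_ppp = -0.682617, Gamma_ppq = 0.000000, Gamma_pqq = -0.448029, Gamma_qpp = 0.000000, Gamma_qpq = 0.227232, Gamma_qqq = 0.000000; k3 = (-1.271954, -0.986656, 1.540535, -0.570342)
  k4: at (p, q) = (0.230102, -0.940544), (dp/dtau, dq/dtau) = (-1.194986, -1.015407); Gamma_ppp = -0.759556, Gamma_ppq = 0.000000, Gamma_pqq = -0.315793, Gamma_qpp = 0.000000, Gamma_qpq = 0.180264, Gamma_qqq = 0.000000; k4 = (-1.194986, -1.015407, 1.410236, -0.437463)
  Y <- Y + (h/6)(k1 + 2k2 + 2k3 + k4): p = 0.2302, q = -0.9408, dp/dtau = -1.1961, dq/dtau = -1.0153
step 3:
  k1: at (p, q) = (0.230200, -0.940781), (dp/dtau, dq/dtau) = (-1.196095, -1.015250); Gamma_ppp = -0.759457, Gamma_ppq = 0.000000, Gamma_pqq = -0.315980, Gamma_qpp = 0.000000, Gamma_qpq = 0.180338, Gamma_qqq = 0.000000; k1 = (-1.196095, -1.015250, 1.412204, -0.437981)
  k2: at (p, q) = (0.170395, -0.991543), (dp/dtau, dq/dtau) = (-1.125485, -1.037149); Gamma_ppp = -0.808421, Gamma_ppq = 0.000000, Gamma_pqq = -0.210914, Gamma_qpp = 0.000000, Gamma_qpq = 0.134751, Gamma_qqq = 0.000000; k2 = (-1.125485, -1.037149, 1.250916, -0.314589)
  k3: at (p, q) = (0.173926, -0.992638), (dp/dtau, dq/dtau) = (-1.133549, -1.030980); Gamma_ppp = -0.806091, Gamma_ppq = 0.000000, Gamma_pqq = -0.216619, Gamma_qpp = 0.000000, Gamma_qpq = 0.137477, Gamma_qqq = 0.000000; k3 = (-1.133549, -1.030980, 1.266022, -0.321330)
  k4: at (p, q) = (0.116845, -1.043879), (dp/dtau, dq/dtau) = (-1.069493, -1.047383); Gamma_ppp = -0.836167, Gamma_ppq = 0.000000, Gamma_pqq = -0.131616, Gamma_qpp = 0.000000, Gamma_qpq = 0.092969, Gamma_qqq = 0.000000; k4 = (-1.069493, -1.047383, 1.100804, -0.208281)
  Y <- Y + (h/6)(k1 + 2k2 + 2k3 + k4): p = 0.1171, q = -1.0441, dp/dtau = -1.0703, dq/dtau = -1.0472

Answer: p = 0.1171, q = -1.0441, dp/dtau = -1.0703, dq/dtau = -1.0472


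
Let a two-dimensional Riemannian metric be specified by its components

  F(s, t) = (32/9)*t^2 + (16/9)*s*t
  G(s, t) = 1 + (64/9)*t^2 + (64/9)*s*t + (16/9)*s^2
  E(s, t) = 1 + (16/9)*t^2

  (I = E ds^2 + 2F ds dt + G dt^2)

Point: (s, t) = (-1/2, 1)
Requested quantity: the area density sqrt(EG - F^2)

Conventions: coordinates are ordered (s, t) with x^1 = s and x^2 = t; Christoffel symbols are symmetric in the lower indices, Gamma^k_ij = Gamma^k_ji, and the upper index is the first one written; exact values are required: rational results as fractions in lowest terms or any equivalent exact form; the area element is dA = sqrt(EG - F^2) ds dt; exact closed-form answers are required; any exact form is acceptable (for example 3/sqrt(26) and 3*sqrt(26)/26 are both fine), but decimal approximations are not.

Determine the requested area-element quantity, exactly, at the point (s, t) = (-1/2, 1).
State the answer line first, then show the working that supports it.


Answer: sqrt(EG - F^2) = sqrt(61)/3

E = 25/9, F = 8/3, G = 5; EG - F^2 = 61/9


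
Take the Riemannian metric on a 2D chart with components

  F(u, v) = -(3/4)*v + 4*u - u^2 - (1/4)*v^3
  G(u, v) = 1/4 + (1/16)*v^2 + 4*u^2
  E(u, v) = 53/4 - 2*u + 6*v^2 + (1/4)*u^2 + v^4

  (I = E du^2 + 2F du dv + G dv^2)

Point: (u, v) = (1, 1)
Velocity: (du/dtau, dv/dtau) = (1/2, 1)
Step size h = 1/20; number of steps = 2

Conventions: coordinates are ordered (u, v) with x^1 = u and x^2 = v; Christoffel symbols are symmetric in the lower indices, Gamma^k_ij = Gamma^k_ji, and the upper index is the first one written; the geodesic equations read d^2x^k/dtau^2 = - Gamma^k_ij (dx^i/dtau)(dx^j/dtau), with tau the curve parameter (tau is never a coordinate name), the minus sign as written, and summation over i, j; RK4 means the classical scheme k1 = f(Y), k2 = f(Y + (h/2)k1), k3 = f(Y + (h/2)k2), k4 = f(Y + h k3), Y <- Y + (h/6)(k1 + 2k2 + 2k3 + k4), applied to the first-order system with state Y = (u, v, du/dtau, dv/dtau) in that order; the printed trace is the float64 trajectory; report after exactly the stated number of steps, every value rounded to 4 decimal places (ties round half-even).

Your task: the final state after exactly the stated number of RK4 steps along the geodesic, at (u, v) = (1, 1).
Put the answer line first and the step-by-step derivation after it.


Answer: u = 1.0496, v = 1.0974, du/dtau = 0.4908, dv/dtau = 0.9511

f(Y) = (du/dtau, dv/dtau, -Gamma^u_ij Y'^i Y'^j, -Gamma^v_ij Y'^i Y'^j) with the Gammas evaluated at the stage position; h = 0.050000; intermediate values shown to 6 dp
step 0: u = 1.0000, v = 1.0000, du/dtau = 0.5000, dv/dtau = 1.0000
step 1:
  k1: at (u, v) = (1.000000, 1.000000), (du/dtau, dv/dtau) = (0.500000, 1.000000); Gamma_uuu = 0.115670, Gamma_uuv = 0.349691, Gamma_uvv = -0.314639, Gamma_vuu = -1.444948, Gamma_vuv = 0.765361, Gamma_vvv = 0.160412; k1 = (0.500000, 1.000000, -0.063969, -0.564536)
  k2: at (u, v) = (1.012500, 1.025000), (du/dtau, dv/dtau) = (0.498401, 0.985887); Gamma_uuu = 0.116723, Gamma_uuv = 0.360195, Gamma_uvv = -0.312131, Gamma_vuu = -1.485567, Gamma_vuv = 0.755009, Gamma_vvv = 0.154933; k2 = (0.498401, 0.985887, -0.079587, -0.523543)
  k3: at (u, v) = (1.012460, 1.024647), (du/dtau, dv/dtau) = (0.498010, 0.986911); Gamma_uuu = 0.116702, Gamma_uuv = 0.360052, Gamma_uvv = -0.312201, Gamma_vuu = -1.484693, Gamma_vuv = 0.755063, Gamma_vvv = 0.155005; k3 = (0.498010, 0.986911, -0.078787, -0.524963)
  k4: at (u, v) = (1.024901, 1.049346), (du/dtau, dv/dtau) = (0.496061, 0.973752); Gamma_uuu = 0.117372, Gamma_uuv = 0.370097, Gamma_uvv = -0.309657, Gamma_vuu = -1.523814, Gamma_vuv = 0.745334, Gamma_vvv = 0.149681; k4 = (0.496061, 0.973752, -0.092812, -0.487004)
  Y <- Y + (h/6)(k1 + 2k2 + 2k3 + k4): u = 1.0249, v = 1.0493, du/dtau = 0.4961, dv/dtau = 0.9738
step 2:
  k1: at (u, v) = (1.024907, 1.049328), (du/dtau, dv/dtau) = (0.496054, 0.973762); Gamma_uuu = 0.117371, Gamma_uuv = 0.370090, Gamma_uvv = -0.309662, Gamma_vuu = -1.523750, Gamma_vuv = 0.745331, Gamma_vvv = 0.149684; k1 = (0.496054, 0.973762, -0.092791, -0.487031)
  k2: at (u, v) = (1.037309, 1.073672), (du/dtau, dv/dtau) = (0.493734, 0.961586); Gamma_uuu = 0.117681, Gamma_uuv = 0.379666, Gamma_uvv = -0.307105, Gamma_vuu = -1.561262, Gamma_vuv = 0.736182, Gamma_vvv = 0.144525; k2 = (0.493734, 0.961586, -0.105230, -0.452072)
  k3: at (u, v) = (1.037251, 1.073368), (du/dtau, dv/dtau) = (0.493423, 0.962460); Gamma_uuu = 0.117674, Gamma_uuv = 0.379550, Gamma_uvv = -0.307161, Gamma_vuu = -1.560569, Gamma_vuv = 0.736233, Gamma_vvv = 0.144586; k3 = (0.493423, 0.962460, -0.104614, -0.453262)
  k4: at (u, v) = (1.049579, 1.097451), (du/dtau, dv/dtau) = (0.490823, 0.951099); Gamma_uuu = 0.117663, Gamma_uuv = 0.388710, Gamma_uvv = -0.304570, Gamma_vuu = -1.596885, Gamma_vuv = 0.727637, Gamma_vvv = 0.139573; k4 = (0.490823, 0.951099, -0.115752, -0.420907)
  Y <- Y + (h/6)(k1 + 2k2 + 2k3 + k4): u = 1.0496, v = 1.0974, du/dtau = 0.4908, dv/dtau = 0.9511
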